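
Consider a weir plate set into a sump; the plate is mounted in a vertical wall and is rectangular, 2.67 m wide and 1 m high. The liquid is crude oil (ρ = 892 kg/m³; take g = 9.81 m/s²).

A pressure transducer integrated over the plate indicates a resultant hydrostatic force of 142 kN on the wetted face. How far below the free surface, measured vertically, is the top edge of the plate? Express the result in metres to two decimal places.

d_top ≈ 5.58 m

γ = ρg = 892 × 9.81 / 1000 = 8.75052 kN/m³.
A = 2.67 × 1 = 2.67 m².
From F = γ·h_c·A, the centroid depth is h_c = 142/(8.75052 × 2.67) = 6.07776 m.
The centroid lies 1/2 = 0.5 m below the top edge, so the top edge sits at h_top = 6.07776 − 0.5 = 5.57776 m below the surface.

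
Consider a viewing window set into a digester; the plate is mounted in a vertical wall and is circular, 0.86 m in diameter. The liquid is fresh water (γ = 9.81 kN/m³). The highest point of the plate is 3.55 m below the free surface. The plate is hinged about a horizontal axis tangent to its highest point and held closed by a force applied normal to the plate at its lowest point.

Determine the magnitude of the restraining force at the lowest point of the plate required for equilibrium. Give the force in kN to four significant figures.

γ = 9.81 kN/m³.
The centroid is at the centre, 0.43 m below the top of the plate, so the centroid depth is h_c = 3.55 + 0.43 = 3.98 m.
A = π(0.43)² = 0.58088 m².
Resultant F = γ·h_c·A = 9.81 × 3.98 × 0.58088 = 22.6798 kN.
I_c = πr⁴/4 = π × 0.43⁴/4 = 0.0268512 m⁴.
Centre of pressure: y_p = y_c + I_c/(y_c·A) = 3.98 + 0.0268512/(3.98 × 0.58088) = 3.98 + 0.0116143 = 3.99161 m along the plane.
The resultant acts 0.43 + 0.0116143 = 0.441614 m (along the plate) below the hinge at the top edge, so the moment about the hinge is M = F × 0.441614 = 22.6798 × 0.441614 = 10.0157 kN·m.
A normal force at the bottom, 0.86 m from the hinge, must supply this moment: P = 10.0157/0.86 = 11.6462 kN.

P ≈ 11.65 kN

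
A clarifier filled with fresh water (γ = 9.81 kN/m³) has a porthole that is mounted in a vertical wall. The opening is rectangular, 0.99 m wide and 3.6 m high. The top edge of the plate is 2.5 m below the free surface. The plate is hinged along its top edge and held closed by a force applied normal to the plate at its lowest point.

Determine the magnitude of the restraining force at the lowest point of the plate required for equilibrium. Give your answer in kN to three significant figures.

P ≈ 85.7 kN

γ = 9.81 kN/m³.
The centroid lies 3.6/2 = 1.8 m below the top edge, so the centroid depth is h_c = 2.5 + 1.8 = 4.3 m.
A = 0.99 × 3.6 = 3.564 m².
Resultant F = γ·h_c·A = 9.81 × 4.3 × 3.564 = 150.34 kN.
I_c = b·h³/12 = 0.99 × 3.6³/12 = 3.84912 m⁴.
Centre of pressure: y_p = y_c + I_c/(y_c·A) = 4.3 + 3.84912/(4.3 × 3.564) = 4.3 + 0.251163 = 4.55116 m along the plane.
The resultant acts 1.8 + 0.251163 = 2.05116 m (along the plate) below the hinge at the top edge, so the moment about the hinge is M = F × 2.05116 = 150.34 × 2.05116 = 308.371 kN·m.
A normal force at the bottom, 3.6 m from the hinge, must supply this moment: P = 308.371/3.6 = 85.6586 kN.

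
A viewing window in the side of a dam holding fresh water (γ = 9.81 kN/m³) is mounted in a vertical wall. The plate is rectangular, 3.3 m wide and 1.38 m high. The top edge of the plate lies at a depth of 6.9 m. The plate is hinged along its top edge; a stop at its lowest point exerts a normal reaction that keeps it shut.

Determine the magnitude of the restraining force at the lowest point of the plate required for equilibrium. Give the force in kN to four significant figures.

P ≈ 174.7 kN

γ = 9.81 kN/m³.
The centroid lies 1.38/2 = 0.69 m below the top edge, so the centroid depth is h_c = 6.9 + 0.69 = 7.59 m.
A = 3.3 × 1.38 = 4.554 m².
Resultant F = γ·h_c·A = 9.81 × 7.59 × 4.554 = 339.081 kN.
I_c = b·h³/12 = 3.3 × 1.38³/12 = 0.72272 m⁴.
Centre of pressure: y_p = y_c + I_c/(y_c·A) = 7.59 + 0.72272/(7.59 × 4.554) = 7.59 + 0.0209091 = 7.61091 m along the plane.
The resultant acts 0.69 + 0.0209091 = 0.710909 m (along the plate) below the hinge at the top edge, so the moment about the hinge is M = F × 0.710909 = 339.081 × 0.710909 = 241.056 kN·m.
A normal force at the bottom, 1.38 m from the hinge, must supply this moment: P = 241.056/1.38 = 174.678 kN.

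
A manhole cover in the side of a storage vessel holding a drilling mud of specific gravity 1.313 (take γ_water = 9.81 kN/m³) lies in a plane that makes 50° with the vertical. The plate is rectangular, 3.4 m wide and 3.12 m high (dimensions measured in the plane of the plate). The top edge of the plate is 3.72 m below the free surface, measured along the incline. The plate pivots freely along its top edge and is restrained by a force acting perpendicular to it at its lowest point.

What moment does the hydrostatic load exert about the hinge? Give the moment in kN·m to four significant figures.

M ≈ 794.7 kN·m

γ = 1.313 × 9.81 = 12.88053 kN/m³.
The plate makes 50° with the vertical, i.e. θ = 90° − 50° = 40° to the horizontal. Measuring y along the incline from the free-surface line, vertical depth h = y·sinθ with sinθ = 0.642788.
The centroid lies 3.12/2 = 1.56 m below the top edge, so y_c = 3.72 + 1.56 = 5.28 m and h_c = 5.28 × 0.642788 = 3.39392 m.
A = 3.4 × 3.12 = 10.608 m².
Resultant F = γ·h_c·A = 12.88053 × 3.39392 × 10.608 = 463.734 kN.
I_c = b·h³/12 = 3.4 × 3.12³/12 = 8.60521 m⁴.
Centre of pressure: y_p = y_c + I_c/(y_c·A) = 5.28 + 8.60521/(5.28 × 10.608) = 5.28 + 0.153636 = 5.43364 m along the plane.
The resultant acts 1.56 + 0.153636 = 1.71364 m (along the plate) below the hinge at the top edge, so the moment about the hinge is M = F × 1.71364 = 463.734 × 1.71364 = 794.673 kN·m.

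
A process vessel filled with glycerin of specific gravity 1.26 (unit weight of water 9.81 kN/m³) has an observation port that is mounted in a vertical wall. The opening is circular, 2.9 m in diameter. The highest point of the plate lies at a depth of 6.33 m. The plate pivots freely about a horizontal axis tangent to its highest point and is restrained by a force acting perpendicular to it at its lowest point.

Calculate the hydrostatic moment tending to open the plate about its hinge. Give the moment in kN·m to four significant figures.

M ≈ 963.9 kN·m

γ = 1.26 × 9.81 = 12.3606 kN/m³.
The centroid is at the centre, 1.45 m below the top of the plate, so the centroid depth is h_c = 6.33 + 1.45 = 7.78 m.
A = π(1.45)² = 6.6052 m².
Resultant F = γ·h_c·A = 12.3606 × 7.78 × 6.6052 = 635.192 kN.
I_c = πr⁴/4 = π × 1.45⁴/4 = 3.47186 m⁴.
Centre of pressure: y_p = y_c + I_c/(y_c·A) = 7.78 + 3.47186/(7.78 × 6.6052) = 7.78 + 0.0675611 = 7.84756 m along the plane.
The resultant acts 1.45 + 0.0675611 = 1.51756 m (along the plate) below the hinge at the top edge, so the moment about the hinge is M = F × 1.51756 = 635.192 × 1.51756 = 963.942 kN·m.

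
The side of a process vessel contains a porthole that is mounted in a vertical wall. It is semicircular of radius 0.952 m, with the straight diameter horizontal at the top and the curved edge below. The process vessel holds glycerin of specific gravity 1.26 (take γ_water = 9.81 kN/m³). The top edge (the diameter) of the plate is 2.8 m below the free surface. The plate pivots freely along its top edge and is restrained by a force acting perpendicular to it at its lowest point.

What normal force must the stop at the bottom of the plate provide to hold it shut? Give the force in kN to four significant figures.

γ = 1.26 × 9.81 = 12.3606 kN/m³.
The centroid of a semicircle lies 4r/(3π) = 0.404041 m from the diameter, here below the top edge, so the centroid depth is h_c = 2.8 + 0.404041 = 3.20404 m.
A = πr²/2 = π × 0.952²/2 = 1.42362 m².
Resultant F = γ·h_c·A = 12.3606 × 3.20404 × 1.42362 = 56.3808 kN.
I_c = (π/8 − 8/(9π))·r⁴ = 0.109757 × 0.952⁴ = 0.090153 m⁴.
Centre of pressure: y_p = y_c + I_c/(y_c·A) = 3.20404 + 0.090153/(3.20404 × 1.42362) = 3.20404 + 0.0197646 = 3.2238 m along the plane.
The resultant acts 0.404041 + 0.0197646 = 0.423806 m (along the plate) below the hinge at the top edge, so the moment about the hinge is M = F × 0.423806 = 56.3808 × 0.423806 = 23.8945 kN·m.
A normal force at the bottom, 0.952 m from the hinge, must supply this moment: P = 23.8945/0.952 = 25.0993 kN.

P ≈ 25.10 kN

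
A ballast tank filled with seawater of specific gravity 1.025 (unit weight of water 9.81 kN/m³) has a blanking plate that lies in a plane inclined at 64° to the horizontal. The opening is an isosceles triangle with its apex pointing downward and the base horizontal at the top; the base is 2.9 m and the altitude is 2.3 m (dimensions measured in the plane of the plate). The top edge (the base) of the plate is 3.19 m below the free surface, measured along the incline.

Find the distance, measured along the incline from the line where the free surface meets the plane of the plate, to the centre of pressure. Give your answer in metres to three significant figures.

y_p = 4.03 m

γ = 1.025 × 9.81 = 10.05525 kN/m³.
Let θ = 64° be the plate's angle to the horizontal; measure y along the incline from where the plane meets the free surface. Vertical depth h = y·sinθ with sinθ = 0.898794.
With the apex down, the centroid sits h/3 = 2.3/3 = 0.766667 m below the base (the top edge), so y_c = 3.19 + 0.766667 = 3.95667 m and h_c = 3.95667 × 0.898794 = 3.55623 m.
A = ½ × 2.9 × 2.3 = 3.335 m².
Resultant F = γ·h_c·A = 10.05525 × 3.55623 × 3.335 = 119.256 kN.
I_c = b·h³/36 = 2.9 × 2.3³/36 = 0.980119 m⁴.
Centre of pressure: y_p = y_c + I_c/(y_c·A) = 3.95667 + 0.980119/(3.95667 × 3.335) = 3.95667 + 0.0742768 = 4.03095 m along the plane.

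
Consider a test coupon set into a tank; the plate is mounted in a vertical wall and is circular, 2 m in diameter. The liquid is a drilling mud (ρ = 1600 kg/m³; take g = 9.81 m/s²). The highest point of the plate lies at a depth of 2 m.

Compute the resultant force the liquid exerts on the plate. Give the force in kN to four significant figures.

F ≈ 147.9 kN

γ = ρg = 1600 × 9.81 / 1000 = 15.696 kN/m³.
The centroid is at the centre, 1 m below the top of the plate, so the centroid depth is h_c = 2 + 1 = 3 m.
A = π(1)² = 3.14159 m².
Resultant F = γ·h_c·A = 15.696 × 3 × 3.14159 = 147.931 kN.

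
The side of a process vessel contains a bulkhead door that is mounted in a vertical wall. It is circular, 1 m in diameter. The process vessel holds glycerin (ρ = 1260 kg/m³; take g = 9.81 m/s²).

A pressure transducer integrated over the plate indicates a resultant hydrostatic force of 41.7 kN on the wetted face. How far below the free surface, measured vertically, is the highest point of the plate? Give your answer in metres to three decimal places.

d_top ≈ 3.795 m

γ = ρg = 1260 × 9.81 / 1000 = 12.3606 kN/m³.
A = π(0.5)² = 0.785398 m².
From F = γ·h_c·A, the centroid depth is h_c = 41.7/(12.3606 × 0.785398) = 4.29543 m.
The centroid is at the centre, 0.5 m below the top of the plate, so the highest point sits at h_top = 4.29543 − 0.5 = 3.79543 m below the surface.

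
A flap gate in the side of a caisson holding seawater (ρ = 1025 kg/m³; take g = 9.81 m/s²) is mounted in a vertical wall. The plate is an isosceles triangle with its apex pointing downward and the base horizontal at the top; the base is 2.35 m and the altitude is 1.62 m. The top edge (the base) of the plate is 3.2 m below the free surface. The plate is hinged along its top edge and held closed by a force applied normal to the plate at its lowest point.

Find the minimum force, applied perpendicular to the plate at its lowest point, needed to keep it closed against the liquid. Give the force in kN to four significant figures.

P ≈ 25.58 kN

γ = ρg = 1025 × 9.81 / 1000 = 10.05525 kN/m³.
With the apex down, the centroid sits h/3 = 1.62/3 = 0.54 m below the base (the top edge), so the centroid depth is h_c = 3.2 + 0.54 = 3.74 m.
A = ½ × 2.35 × 1.62 = 1.9035 m².
Resultant F = γ·h_c·A = 10.05525 × 3.74 × 1.9035 = 71.5842 kN.
I_c = b·h³/36 = 2.35 × 1.62³/36 = 0.27753 m⁴.
Centre of pressure: y_p = y_c + I_c/(y_c·A) = 3.74 + 0.27753/(3.74 × 1.9035) = 3.74 + 0.0389839 = 3.77898 m along the plane.
The resultant acts 0.54 + 0.0389839 = 0.578984 m (along the plate) below the hinge at the top edge, so the moment about the hinge is M = F × 0.578984 = 71.5842 × 0.578984 = 41.4461 kN·m.
A normal force at the bottom, 1.62 m from the hinge, must supply this moment: P = 41.4461/1.62 = 25.584 kN.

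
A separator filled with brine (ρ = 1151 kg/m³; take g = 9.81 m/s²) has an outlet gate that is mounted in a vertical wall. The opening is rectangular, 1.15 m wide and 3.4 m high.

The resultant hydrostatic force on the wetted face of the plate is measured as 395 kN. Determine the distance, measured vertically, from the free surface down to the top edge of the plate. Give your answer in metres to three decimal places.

γ = ρg = 1151 × 9.81 / 1000 = 11.29131 kN/m³.
A = 1.15 × 3.4 = 3.91 m².
From F = γ·h_c·A, the centroid depth is h_c = 395/(11.29131 × 3.91) = 8.94697 m.
The centroid lies 3.4/2 = 1.7 m below the top edge, so the top edge sits at h_top = 8.94697 − 1.7 = 7.24697 m below the surface.

d_top ≈ 7.247 m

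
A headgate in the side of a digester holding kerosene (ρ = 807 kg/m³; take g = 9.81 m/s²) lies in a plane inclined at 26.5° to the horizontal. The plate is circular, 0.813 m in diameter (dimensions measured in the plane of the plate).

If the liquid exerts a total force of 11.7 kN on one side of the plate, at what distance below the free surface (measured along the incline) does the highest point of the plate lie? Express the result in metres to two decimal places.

y_top ≈ 5.97 m

γ = ρg = 807 × 9.81 / 1000 = 7.91667 kN/m³.
A = π(0.4065)² = 0.519124 m².
From F = γ·h_c·A, the centroid depth is h_c = 11.7/(7.91667 × 0.519124) = 2.8469 m.
Let θ = 26.5° be the plate's angle to the horizontal; measure y along the incline from where the plane meets the free surface. Vertical depth h = y·sinθ with sinθ = 0.446198.
Along the incline, y_c = h_c/sinθ = 2.8469/0.446198 = 6.38035 m.
The centroid is at the centre, 0.4065 m below the top of the plate, so the highest point sits at y_top = 6.38035 − 0.4065 = 5.97385 m along the incline.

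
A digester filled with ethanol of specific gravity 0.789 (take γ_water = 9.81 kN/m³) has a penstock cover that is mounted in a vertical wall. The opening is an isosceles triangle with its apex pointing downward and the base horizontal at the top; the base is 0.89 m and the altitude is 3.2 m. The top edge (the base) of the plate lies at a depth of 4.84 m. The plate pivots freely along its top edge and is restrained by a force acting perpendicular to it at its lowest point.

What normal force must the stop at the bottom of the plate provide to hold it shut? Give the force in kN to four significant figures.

P ≈ 23.66 kN

γ = 0.789 × 9.81 = 7.74009 kN/m³.
With the apex down, the centroid sits h/3 = 3.2/3 = 1.06667 m below the base (the top edge), so the centroid depth is h_c = 4.84 + 1.06667 = 5.90667 m.
A = ½ × 0.89 × 3.2 = 1.424 m².
Resultant F = γ·h_c·A = 7.74009 × 5.90667 × 1.424 = 65.1027 kN.
I_c = b·h³/36 = 0.89 × 3.2³/36 = 0.810098 m⁴.
Centre of pressure: y_p = y_c + I_c/(y_c·A) = 5.90667 + 0.810098/(5.90667 × 1.424) = 5.90667 + 0.096313 = 6.00298 m along the plane.
The resultant acts 1.06667 + 0.096313 = 1.16298 m (along the plate) below the hinge at the top edge, so the moment about the hinge is M = F × 1.16298 = 65.1027 × 1.16298 = 75.7131 kN·m.
A normal force at the bottom, 3.2 m from the hinge, must supply this moment: P = 75.7131/3.2 = 23.6603 kN.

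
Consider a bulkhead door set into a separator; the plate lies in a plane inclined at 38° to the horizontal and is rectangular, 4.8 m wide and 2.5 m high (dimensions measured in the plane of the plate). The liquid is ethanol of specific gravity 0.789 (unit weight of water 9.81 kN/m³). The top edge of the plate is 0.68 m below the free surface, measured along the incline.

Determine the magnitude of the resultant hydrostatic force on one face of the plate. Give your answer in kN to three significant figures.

F ≈ 110 kN

γ = 0.789 × 9.81 = 7.74009 kN/m³.
Let θ = 38° be the plate's angle to the horizontal; measure y along the incline from where the plane meets the free surface. Vertical depth h = y·sinθ with sinθ = 0.615661.
The centroid lies 2.5/2 = 1.25 m below the top edge, so y_c = 0.68 + 1.25 = 1.93 m and h_c = 1.93 × 0.615661 = 1.18823 m.
A = 4.8 × 2.5 = 12 m².
Resultant F = γ·h_c·A = 7.74009 × 1.18823 × 12 = 110.364 kN.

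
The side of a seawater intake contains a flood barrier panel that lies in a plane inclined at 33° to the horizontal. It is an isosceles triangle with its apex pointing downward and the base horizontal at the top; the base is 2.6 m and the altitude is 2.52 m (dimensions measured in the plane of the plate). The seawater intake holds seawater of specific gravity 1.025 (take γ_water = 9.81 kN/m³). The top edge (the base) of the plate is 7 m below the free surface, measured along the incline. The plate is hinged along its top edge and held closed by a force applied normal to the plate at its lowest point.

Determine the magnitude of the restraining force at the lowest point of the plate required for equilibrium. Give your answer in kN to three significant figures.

γ = 1.025 × 9.81 = 10.05525 kN/m³.
Let θ = 33° be the plate's angle to the horizontal; measure y along the incline from where the plane meets the free surface. Vertical depth h = y·sinθ with sinθ = 0.544639.
With the apex down, the centroid sits h/3 = 2.52/3 = 0.84 m below the base (the top edge), so y_c = 7 + 0.84 = 7.84 m and h_c = 7.84 × 0.544639 = 4.26997 m.
A = ½ × 2.6 × 2.52 = 3.276 m².
Resultant F = γ·h_c·A = 10.05525 × 4.26997 × 3.276 = 140.657 kN.
I_c = b·h³/36 = 2.6 × 2.52³/36 = 1.15577 m⁴.
Centre of pressure: y_p = y_c + I_c/(y_c·A) = 7.84 + 1.15577/(7.84 × 3.276) = 7.84 + 0.0449999 = 7.885 m along the plane.
The resultant acts 0.84 + 0.0449999 = 0.885 m (along the plate) below the hinge at the top edge, so the moment about the hinge is M = F × 0.885 = 140.657 × 0.885 = 124.481 kN·m.
A normal force at the bottom, 2.52 m from the hinge, must supply this moment: P = 124.481/2.52 = 49.3972 kN.

P ≈ 49.4 kN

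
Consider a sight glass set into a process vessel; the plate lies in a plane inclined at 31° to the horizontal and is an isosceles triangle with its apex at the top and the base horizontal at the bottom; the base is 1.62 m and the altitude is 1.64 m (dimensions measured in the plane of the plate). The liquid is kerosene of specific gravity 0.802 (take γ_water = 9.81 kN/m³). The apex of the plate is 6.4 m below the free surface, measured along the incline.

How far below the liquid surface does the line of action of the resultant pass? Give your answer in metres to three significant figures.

h_p = 3.87 m

γ = 0.802 × 9.81 = 7.86762 kN/m³.
Let θ = 31° be the plate's angle to the horizontal; measure y along the incline from where the plane meets the free surface. Vertical depth h = y·sinθ with sinθ = 0.515038.
With the apex up, the centroid sits 2h/3 = 2 × 1.64/3 = 1.09333 m below the apex, so y_c = 6.4 + 1.09333 = 7.49333 m and h_c = 7.49333 × 0.515038 = 3.85935 m.
A = ½ × 1.62 × 1.64 = 1.3284 m².
Resultant F = γ·h_c·A = 7.86762 × 3.85935 × 1.3284 = 40.3354 kN.
I_c = b·h³/36 = 1.62 × 1.64³/36 = 0.198492 m⁴.
Centre of pressure: y_p = y_c + I_c/(y_c·A) = 7.49333 + 0.198492/(7.49333 × 1.3284) = 7.49333 + 0.0199406 = 7.51327 m along the plane.
Vertically, h_p = y_p·sinθ = 7.51327 × 0.515038 = 3.86962 m.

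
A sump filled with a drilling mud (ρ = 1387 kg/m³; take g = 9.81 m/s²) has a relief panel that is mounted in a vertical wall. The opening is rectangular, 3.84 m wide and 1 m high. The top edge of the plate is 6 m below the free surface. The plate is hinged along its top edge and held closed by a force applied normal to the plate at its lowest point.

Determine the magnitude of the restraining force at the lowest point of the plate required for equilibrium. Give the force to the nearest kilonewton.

P ≈ 174 kN

γ = ρg = 1387 × 9.81 / 1000 = 13.60647 kN/m³.
The centroid lies 1/2 = 0.5 m below the top edge, so the centroid depth is h_c = 6 + 0.5 = 6.5 m.
A = 3.84 × 1 = 3.84 m².
Resultant F = γ·h_c·A = 13.60647 × 6.5 × 3.84 = 339.617 kN.
I_c = b·h³/12 = 3.84 × 1³/12 = 0.32 m⁴.
Centre of pressure: y_p = y_c + I_c/(y_c·A) = 6.5 + 0.32/(6.5 × 3.84) = 6.5 + 0.0128205 = 6.51282 m along the plane.
The resultant acts 0.5 + 0.0128205 = 0.512821 m (along the plate) below the hinge at the top edge, so the moment about the hinge is M = F × 0.512821 = 339.617 × 0.512821 = 174.163 kN·m.
A normal force at the bottom, 1 m from the hinge, must supply this moment: P = 174.163/1 = 174.163 kN.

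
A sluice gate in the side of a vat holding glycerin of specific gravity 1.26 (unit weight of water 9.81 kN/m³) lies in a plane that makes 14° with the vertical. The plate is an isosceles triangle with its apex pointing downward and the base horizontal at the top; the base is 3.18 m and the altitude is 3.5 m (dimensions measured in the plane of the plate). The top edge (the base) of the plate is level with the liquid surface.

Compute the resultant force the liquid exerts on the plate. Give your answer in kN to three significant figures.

F ≈ 77.9 kN

γ = 1.26 × 9.81 = 12.3606 kN/m³.
The plate makes 14° with the vertical, i.e. θ = 90° − 14° = 76° to the horizontal. Measuring y along the incline from the free-surface line, vertical depth h = y·sinθ with sinθ = 0.970296.
With the apex down, the centroid sits h/3 = 3.5/3 = 1.16667 m below the base (the top edge), so y_c = 1.16667 m and h_c = 1.16667 × 0.970296 = 1.13202 m.
A = ½ × 3.18 × 3.5 = 5.565 m².
Resultant F = γ·h_c·A = 12.3606 × 1.13202 × 5.565 = 77.868 kN.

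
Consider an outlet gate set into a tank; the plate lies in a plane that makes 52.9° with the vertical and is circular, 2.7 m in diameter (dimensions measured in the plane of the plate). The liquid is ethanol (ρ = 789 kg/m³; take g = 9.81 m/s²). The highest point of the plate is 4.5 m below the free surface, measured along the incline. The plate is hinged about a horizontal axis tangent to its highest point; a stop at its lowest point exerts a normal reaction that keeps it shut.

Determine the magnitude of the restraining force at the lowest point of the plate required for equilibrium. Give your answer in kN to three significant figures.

γ = ρg = 789 × 9.81 / 1000 = 7.74009 kN/m³.
The plate makes 52.9° with the vertical, i.e. θ = 90° − 52.9° = 37.1° to the horizontal. Measuring y along the incline from the free-surface line, vertical depth h = y·sinθ with sinθ = 0.603208.
The centroid is at the centre, 1.35 m below the top of the plate, so y_c = 4.5 + 1.35 = 5.85 m and h_c = 5.85 × 0.603208 = 3.52877 m.
A = π(1.35)² = 5.72555 m².
Resultant F = γ·h_c·A = 7.74009 × 3.52877 × 5.72555 = 156.382 kN.
I_c = πr⁴/4 = π × 1.35⁴/4 = 2.6087 m⁴.
Centre of pressure: y_p = y_c + I_c/(y_c·A) = 5.85 + 2.6087/(5.85 × 5.72555) = 5.85 + 0.0778845 = 5.92788 m along the plane.
The resultant acts 1.35 + 0.0778845 = 1.42788 m (along the plate) below the hinge at the top edge, so the moment about the hinge is M = F × 1.42788 = 156.382 × 1.42788 = 223.295 kN·m.
A normal force at the bottom, 2.7 m from the hinge, must supply this moment: P = 223.295/2.7 = 82.7019 kN.

P ≈ 82.7 kN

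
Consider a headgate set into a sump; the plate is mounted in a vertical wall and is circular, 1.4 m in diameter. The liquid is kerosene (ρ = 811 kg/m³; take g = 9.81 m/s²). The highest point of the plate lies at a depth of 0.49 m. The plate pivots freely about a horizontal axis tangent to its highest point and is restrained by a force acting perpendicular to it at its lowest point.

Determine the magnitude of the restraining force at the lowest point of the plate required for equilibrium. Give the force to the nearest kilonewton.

γ = ρg = 811 × 9.81 / 1000 = 7.95591 kN/m³.
The centroid is at the centre, 0.7 m below the top of the plate, so the centroid depth is h_c = 0.49 + 0.7 = 1.19 m.
A = π(0.7)² = 1.53938 m².
Resultant F = γ·h_c·A = 7.95591 × 1.19 × 1.53938 = 14.5741 kN.
I_c = πr⁴/4 = π × 0.7⁴/4 = 0.188574 m⁴.
Centre of pressure: y_p = y_c + I_c/(y_c·A) = 1.19 + 0.188574/(1.19 × 1.53938) = 1.19 + 0.102941 = 1.29294 m along the plane.
The resultant acts 0.7 + 0.102941 = 0.802941 m (along the plate) below the hinge at the top edge, so the moment about the hinge is M = F × 0.802941 = 14.5741 × 0.802941 = 11.7021 kN·m.
A normal force at the bottom, 1.4 m from the hinge, must supply this moment: P = 11.7021/1.4 = 8.35864 kN.

P ≈ 8 kN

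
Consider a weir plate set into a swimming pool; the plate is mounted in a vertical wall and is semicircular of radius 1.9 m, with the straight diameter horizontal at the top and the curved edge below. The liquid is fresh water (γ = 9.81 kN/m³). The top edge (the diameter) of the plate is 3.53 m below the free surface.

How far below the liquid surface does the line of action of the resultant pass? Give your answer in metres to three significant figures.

γ = 9.81 kN/m³.
The centroid of a semicircle lies 4r/(3π) = 0.806385 m from the diameter, here below the top edge, so the centroid depth is h_c = 3.53 + 0.806385 = 4.33638 m.
A = πr²/2 = π × 1.9²/2 = 5.67057 m².
Resultant F = γ·h_c·A = 9.81 × 4.33638 × 5.67057 = 241.225 kN.
I_c = (π/8 − 8/(9π))·r⁴ = 0.109757 × 1.9⁴ = 1.43036 m⁴.
Centre of pressure: y_p = y_c + I_c/(y_c·A) = 4.33638 + 1.43036/(4.33638 × 5.67057) = 4.33638 + 0.058169 = 4.39455 m along the plane.

h_p = 4.39 m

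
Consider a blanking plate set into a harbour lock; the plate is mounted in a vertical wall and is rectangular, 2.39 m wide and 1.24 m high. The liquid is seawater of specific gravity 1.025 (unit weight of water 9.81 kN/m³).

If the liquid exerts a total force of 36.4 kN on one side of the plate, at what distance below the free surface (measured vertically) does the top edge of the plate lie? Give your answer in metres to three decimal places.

d_top ≈ 0.601 m

γ = 1.025 × 9.81 = 10.05525 kN/m³.
A = 2.39 × 1.24 = 2.9636 m².
From F = γ·h_c·A, the centroid depth is h_c = 36.4/(10.05525 × 2.9636) = 1.22149 m.
The centroid lies 1.24/2 = 0.62 m below the top edge, so the top edge sits at h_top = 1.22149 − 0.62 = 0.60149 m below the surface.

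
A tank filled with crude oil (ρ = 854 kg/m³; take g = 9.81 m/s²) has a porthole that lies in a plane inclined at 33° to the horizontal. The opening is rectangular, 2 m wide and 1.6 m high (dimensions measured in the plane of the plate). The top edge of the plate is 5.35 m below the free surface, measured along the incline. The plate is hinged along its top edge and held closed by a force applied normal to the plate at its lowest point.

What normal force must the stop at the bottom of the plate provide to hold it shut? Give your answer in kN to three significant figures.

P ≈ 46.8 kN

γ = ρg = 854 × 9.81 / 1000 = 8.37774 kN/m³.
Let θ = 33° be the plate's angle to the horizontal; measure y along the incline from where the plane meets the free surface. Vertical depth h = y·sinθ with sinθ = 0.544639.
The centroid lies 1.6/2 = 0.8 m below the top edge, so y_c = 5.35 + 0.8 = 6.15 m and h_c = 6.15 × 0.544639 = 3.34953 m.
A = 2 × 1.6 = 3.2 m².
Resultant F = γ·h_c·A = 8.37774 × 3.34953 × 3.2 = 89.7968 kN.
I_c = b·h³/12 = 2 × 1.6³/12 = 0.682667 m⁴.
Centre of pressure: y_p = y_c + I_c/(y_c·A) = 6.15 + 0.682667/(6.15 × 3.2) = 6.15 + 0.0346884 = 6.18469 m along the plane.
The resultant acts 0.8 + 0.0346884 = 0.834688 m (along the plate) below the hinge at the top edge, so the moment about the hinge is M = F × 0.834688 = 89.7968 × 0.834688 = 74.9523 kN·m.
A normal force at the bottom, 1.6 m from the hinge, must supply this moment: P = 74.9523/1.6 = 46.8452 kN.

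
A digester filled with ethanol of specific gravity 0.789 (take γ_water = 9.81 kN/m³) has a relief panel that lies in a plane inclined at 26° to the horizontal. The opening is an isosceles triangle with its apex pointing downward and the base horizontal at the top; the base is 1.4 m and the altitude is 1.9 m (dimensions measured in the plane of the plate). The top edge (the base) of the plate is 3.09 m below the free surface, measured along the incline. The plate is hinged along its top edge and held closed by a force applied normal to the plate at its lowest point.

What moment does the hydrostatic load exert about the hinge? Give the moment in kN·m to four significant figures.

M ≈ 11.55 kN·m

γ = 0.789 × 9.81 = 7.74009 kN/m³.
Let θ = 26° be the plate's angle to the horizontal; measure y along the incline from where the plane meets the free surface. Vertical depth h = y·sinθ with sinθ = 0.438371.
With the apex down, the centroid sits h/3 = 1.9/3 = 0.633333 m below the base (the top edge), so y_c = 3.09 + 0.633333 = 3.72333 m and h_c = 3.72333 × 0.438371 = 1.6322 m.
A = ½ × 1.4 × 1.9 = 1.33 m².
Resultant F = γ·h_c·A = 7.74009 × 1.6322 × 1.33 = 16.8024 kN.
I_c = b·h³/36 = 1.4 × 1.9³/36 = 0.266739 m⁴.
Centre of pressure: y_p = y_c + I_c/(y_c·A) = 3.72333 + 0.266739/(3.72333 × 1.33) = 3.72333 + 0.0538646 = 3.77719 m along the plane.
The resultant acts 0.633333 + 0.0538646 = 0.687198 m (along the plate) below the hinge at the top edge, so the moment about the hinge is M = F × 0.687198 = 16.8024 × 0.687198 = 11.5466 kN·m.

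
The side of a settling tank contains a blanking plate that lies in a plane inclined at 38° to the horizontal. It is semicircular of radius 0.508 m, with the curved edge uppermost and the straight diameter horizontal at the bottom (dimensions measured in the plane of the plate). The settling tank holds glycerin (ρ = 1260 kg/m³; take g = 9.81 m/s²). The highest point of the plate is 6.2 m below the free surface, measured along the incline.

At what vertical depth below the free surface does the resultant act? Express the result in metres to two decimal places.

h_p = 4.00 m

γ = ρg = 1260 × 9.81 / 1000 = 12.3606 kN/m³.
Let θ = 38° be the plate's angle to the horizontal; measure y along the incline from where the plane meets the free surface. Vertical depth h = y·sinθ with sinθ = 0.615661.
The centroid lies 4r/(3π) = 0.215602 m above the diameter, so r − 4r/(3π) = 0.508 − 0.215602 = 0.292398 m below the topmost point, so y_c = 6.2 + 0.292398 = 6.4924 m and h_c = 6.4924 × 0.615661 = 3.99712 m.
A = πr²/2 = π × 0.508²/2 = 0.405366 m².
Resultant F = γ·h_c·A = 12.3606 × 3.99712 × 0.405366 = 20.0278 kN.
I_c = (π/8 − 8/(9π))·r⁴ = 0.109757 × 0.508⁴ = 0.00730949 m⁴.
Centre of pressure: y_p = y_c + I_c/(y_c·A) = 6.4924 + 0.00730949/(6.4924 × 0.405366) = 6.4924 + 0.00277737 = 6.49518 m along the plane.
Vertically, h_p = y_p·sinθ = 6.49518 × 0.615661 = 3.99883 m.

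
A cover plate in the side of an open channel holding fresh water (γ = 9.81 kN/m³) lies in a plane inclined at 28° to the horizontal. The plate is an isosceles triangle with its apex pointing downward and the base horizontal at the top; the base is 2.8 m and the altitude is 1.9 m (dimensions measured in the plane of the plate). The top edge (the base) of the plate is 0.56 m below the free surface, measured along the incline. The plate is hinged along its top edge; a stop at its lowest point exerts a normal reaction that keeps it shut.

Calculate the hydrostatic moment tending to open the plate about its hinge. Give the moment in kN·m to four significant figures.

γ = 9.81 kN/m³.
Let θ = 28° be the plate's angle to the horizontal; measure y along the incline from where the plane meets the free surface. Vertical depth h = y·sinθ with sinθ = 0.469472.
With the apex down, the centroid sits h/3 = 1.9/3 = 0.633333 m below the base (the top edge), so y_c = 0.56 + 0.633333 = 1.19333 m and h_c = 1.19333 × 0.469472 = 0.560235 m.
A = ½ × 2.8 × 1.9 = 2.66 m².
Resultant F = γ·h_c·A = 9.81 × 0.560235 × 2.66 = 14.6191 kN.
I_c = b·h³/36 = 2.8 × 1.9³/36 = 0.533478 m⁴.
Centre of pressure: y_p = y_c + I_c/(y_c·A) = 1.19333 + 0.533478/(1.19333 × 2.66) = 1.19333 + 0.168064 = 1.36139 m along the plane.
The resultant acts 0.633333 + 0.168064 = 0.801397 m (along the plate) below the hinge at the top edge, so the moment about the hinge is M = F × 0.801397 = 14.6191 × 0.801397 = 11.7157 kN·m.

M ≈ 11.72 kN·m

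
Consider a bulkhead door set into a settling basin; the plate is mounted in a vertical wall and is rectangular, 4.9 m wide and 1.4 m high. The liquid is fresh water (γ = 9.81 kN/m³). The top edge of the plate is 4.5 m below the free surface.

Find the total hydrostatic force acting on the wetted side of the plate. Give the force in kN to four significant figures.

F ≈ 349.9 kN

γ = 9.81 kN/m³.
The centroid lies 1.4/2 = 0.7 m below the top edge, so the centroid depth is h_c = 4.5 + 0.7 = 5.2 m.
A = 4.9 × 1.4 = 6.86 m².
Resultant F = γ·h_c·A = 9.81 × 5.2 × 6.86 = 349.942 kN.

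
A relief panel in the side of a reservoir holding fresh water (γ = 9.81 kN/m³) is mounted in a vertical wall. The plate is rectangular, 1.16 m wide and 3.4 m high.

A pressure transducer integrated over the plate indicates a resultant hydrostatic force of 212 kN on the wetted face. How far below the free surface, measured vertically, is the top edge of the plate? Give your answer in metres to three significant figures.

γ = 9.81 kN/m³.
A = 1.16 × 3.4 = 3.944 m².
From F = γ·h_c·A, the centroid depth is h_c = 212/(9.81 × 3.944) = 5.47936 m.
The centroid lies 3.4/2 = 1.7 m below the top edge, so the top edge sits at h_top = 5.47936 − 1.7 = 3.77936 m below the surface.

d_top ≈ 3.78 m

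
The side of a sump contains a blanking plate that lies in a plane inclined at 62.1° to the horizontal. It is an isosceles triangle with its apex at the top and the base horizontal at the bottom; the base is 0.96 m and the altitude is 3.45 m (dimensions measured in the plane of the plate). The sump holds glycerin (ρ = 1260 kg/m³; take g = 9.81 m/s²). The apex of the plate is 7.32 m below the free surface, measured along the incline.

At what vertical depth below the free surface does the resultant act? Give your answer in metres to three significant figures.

h_p = 8.56 m

γ = ρg = 1260 × 9.81 / 1000 = 12.3606 kN/m³.
Let θ = 62.1° be the plate's angle to the horizontal; measure y along the incline from where the plane meets the free surface. Vertical depth h = y·sinθ with sinθ = 0.883766.
With the apex up, the centroid sits 2h/3 = 2 × 3.45/3 = 2.3 m below the apex, so y_c = 7.32 + 2.3 = 9.62 m and h_c = 9.62 × 0.883766 = 8.50183 m.
A = ½ × 0.96 × 3.45 = 1.656 m².
Resultant F = γ·h_c·A = 12.3606 × 8.50183 × 1.656 = 174.025 kN.
I_c = b·h³/36 = 0.96 × 3.45³/36 = 1.09503 m⁴.
Centre of pressure: y_p = y_c + I_c/(y_c·A) = 9.62 + 1.09503/(9.62 × 1.656) = 9.62 + 0.068737 = 9.68874 m along the plane.
Vertically, h_p = y_p·sinθ = 9.68874 × 0.883766 = 8.56258 m.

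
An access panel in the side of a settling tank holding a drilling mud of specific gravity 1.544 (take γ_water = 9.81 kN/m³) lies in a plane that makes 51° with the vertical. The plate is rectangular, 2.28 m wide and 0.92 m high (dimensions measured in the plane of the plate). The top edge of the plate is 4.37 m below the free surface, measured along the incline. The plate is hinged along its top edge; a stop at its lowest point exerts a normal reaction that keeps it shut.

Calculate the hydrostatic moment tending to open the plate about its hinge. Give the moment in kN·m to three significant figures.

γ = 1.544 × 9.81 = 15.14664 kN/m³.
The plate makes 51° with the vertical, i.e. θ = 90° − 51° = 39° to the horizontal. Measuring y along the incline from the free-surface line, vertical depth h = y·sinθ with sinθ = 0.629320.
The centroid lies 0.92/2 = 0.46 m below the top edge, so y_c = 4.37 + 0.46 = 4.83 m and h_c = 4.83 × 0.629320 = 3.03962 m.
A = 2.28 × 0.92 = 2.0976 m².
Resultant F = γ·h_c·A = 15.14664 × 3.03962 × 2.0976 = 96.5736 kN.
I_c = b·h³/12 = 2.28 × 0.92³/12 = 0.147951 m⁴.
Centre of pressure: y_p = y_c + I_c/(y_c·A) = 4.83 + 0.147951/(4.83 × 2.0976) = 4.83 + 0.0146032 = 4.8446 m along the plane.
The resultant acts 0.46 + 0.0146032 = 0.474603 m (along the plate) below the hinge at the top edge, so the moment about the hinge is M = F × 0.474603 = 96.5736 × 0.474603 = 45.8341 kN·m.

M ≈ 45.8 kN·m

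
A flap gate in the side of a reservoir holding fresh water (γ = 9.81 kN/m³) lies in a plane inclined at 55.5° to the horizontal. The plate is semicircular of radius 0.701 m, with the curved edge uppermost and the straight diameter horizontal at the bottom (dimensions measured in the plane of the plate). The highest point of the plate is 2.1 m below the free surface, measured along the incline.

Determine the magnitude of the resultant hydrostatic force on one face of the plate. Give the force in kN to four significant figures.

γ = 9.81 kN/m³.
Let θ = 55.5° be the plate's angle to the horizontal; measure y along the incline from where the plane meets the free surface. Vertical depth h = y·sinθ with sinθ = 0.824126.
The centroid lies 4r/(3π) = 0.297514 m above the diameter, so r − 4r/(3π) = 0.701 − 0.297514 = 0.403486 m below the topmost point, so y_c = 2.1 + 0.403486 = 2.50349 m and h_c = 2.50349 × 0.824126 = 2.06319 m.
A = πr²/2 = π × 0.701²/2 = 0.771891 m².
Resultant F = γ·h_c·A = 9.81 × 2.06319 × 0.771891 = 15.623 kN.

F ≈ 15.62 kN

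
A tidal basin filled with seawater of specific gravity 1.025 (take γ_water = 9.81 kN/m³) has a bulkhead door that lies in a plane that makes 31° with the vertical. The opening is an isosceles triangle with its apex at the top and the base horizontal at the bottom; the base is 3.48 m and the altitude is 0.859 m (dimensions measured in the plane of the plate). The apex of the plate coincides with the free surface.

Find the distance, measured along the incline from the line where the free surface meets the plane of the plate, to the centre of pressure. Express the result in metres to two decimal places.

y_p = 0.64 m

γ = 1.025 × 9.81 = 10.05525 kN/m³.
The plate makes 31° with the vertical, i.e. θ = 90° − 31° = 59° to the horizontal. Measuring y along the incline from the free-surface line, vertical depth h = y·sinθ with sinθ = 0.857167.
With the apex up, the centroid sits 2h/3 = 2 × 0.859/3 = 0.572667 m below the apex, so y_c = 0.572667 m and h_c = 0.572667 × 0.857167 = 0.490871 m.
A = ½ × 3.48 × 0.859 = 1.49466 m².
Resultant F = γ·h_c·A = 10.05525 × 0.490871 × 1.49466 = 7.37739 kN.
I_c = b·h³/36 = 3.48 × 0.859³/36 = 0.0612712 m⁴.
Centre of pressure: y_p = y_c + I_c/(y_c·A) = 0.572667 + 0.0612712/(0.572667 × 1.49466) = 0.572667 + 0.0715833 = 0.64425 m along the plane.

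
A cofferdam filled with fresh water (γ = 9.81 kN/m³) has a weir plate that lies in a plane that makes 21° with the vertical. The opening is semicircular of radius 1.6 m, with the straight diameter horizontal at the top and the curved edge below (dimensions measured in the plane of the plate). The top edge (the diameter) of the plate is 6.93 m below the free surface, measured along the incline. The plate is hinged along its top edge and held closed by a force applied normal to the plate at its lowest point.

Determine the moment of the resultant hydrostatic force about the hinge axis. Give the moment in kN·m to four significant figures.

γ = 9.81 kN/m³.
The plate makes 21° with the vertical, i.e. θ = 90° − 21° = 69° to the horizontal. Measuring y along the incline from the free-surface line, vertical depth h = y·sinθ with sinθ = 0.933580.
The centroid of a semicircle lies 4r/(3π) = 0.679061 m from the diameter, here below the top edge, so y_c = 6.93 + 0.679061 = 7.60906 m and h_c = 7.60906 × 0.933580 = 7.10367 m.
A = πr²/2 = π × 1.6²/2 = 4.02124 m².
Resultant F = γ·h_c·A = 9.81 × 7.10367 × 4.02124 = 280.228 kN.
I_c = (π/8 − 8/(9π))·r⁴ = 0.109757 × 1.6⁴ = 0.719303 m⁴.
Centre of pressure: y_p = y_c + I_c/(y_c·A) = 7.60906 + 0.719303/(7.60906 × 4.02124) = 7.60906 + 0.0235083 = 7.63257 m along the plane.
The resultant acts 0.679061 + 0.0235083 = 0.702569 m (along the plate) below the hinge at the top edge, so the moment about the hinge is M = F × 0.702569 = 280.228 × 0.702569 = 196.88 kN·m.

M ≈ 196.9 kN·m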